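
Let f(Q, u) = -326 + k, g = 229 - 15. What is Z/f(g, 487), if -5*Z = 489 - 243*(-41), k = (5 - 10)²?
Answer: 10452/1505 ≈ 6.9448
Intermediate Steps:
g = 214
k = 25 (k = (-5)² = 25)
Z = -10452/5 (Z = -(489 - 243*(-41))/5 = -(489 + 9963)/5 = -⅕*10452 = -10452/5 ≈ -2090.4)
f(Q, u) = -301 (f(Q, u) = -326 + 25 = -301)
Z/f(g, 487) = -10452/5/(-301) = -10452/5*(-1/301) = 10452/1505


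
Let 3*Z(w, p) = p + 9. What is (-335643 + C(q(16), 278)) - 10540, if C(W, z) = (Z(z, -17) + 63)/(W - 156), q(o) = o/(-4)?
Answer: -166168021/480 ≈ -3.4618e+5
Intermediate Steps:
q(o) = -o/4 (q(o) = o*(-1/4) = -o/4)
Z(w, p) = 3 + p/3 (Z(w, p) = (p + 9)/3 = (9 + p)/3 = 3 + p/3)
C(W, z) = 181/(3*(-156 + W)) (C(W, z) = ((3 + (1/3)*(-17)) + 63)/(W - 156) = ((3 - 17/3) + 63)/(-156 + W) = (-8/3 + 63)/(-156 + W) = 181/(3*(-156 + W)))
(-335643 + C(q(16), 278)) - 10540 = (-335643 + 181/(3*(-156 - 1/4*16))) - 10540 = (-335643 + 181/(3*(-156 - 4))) - 10540 = (-335643 + (181/3)/(-160)) - 10540 = (-335643 + (181/3)*(-1/160)) - 10540 = (-335643 - 181/480) - 10540 = -161108821/480 - 10540 = -166168021/480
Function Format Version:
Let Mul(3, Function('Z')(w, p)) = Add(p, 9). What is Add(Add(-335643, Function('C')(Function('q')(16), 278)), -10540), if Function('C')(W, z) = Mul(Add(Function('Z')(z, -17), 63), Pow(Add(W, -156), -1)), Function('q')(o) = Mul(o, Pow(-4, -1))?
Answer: Rational(-166168021, 480) ≈ -3.4618e+5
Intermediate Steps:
Function('q')(o) = Mul(Rational(-1, 4), o) (Function('q')(o) = Mul(o, Rational(-1, 4)) = Mul(Rational(-1, 4), o))
Function('Z')(w, p) = Add(3, Mul(Rational(1, 3), p)) (Function('Z')(w, p) = Mul(Rational(1, 3), Add(p, 9)) = Mul(Rational(1, 3), Add(9, p)) = Add(3, Mul(Rational(1, 3), p)))
Function('C')(W, z) = Mul(Rational(181, 3), Pow(Add(-156, W), -1)) (Function('C')(W, z) = Mul(Add(Add(3, Mul(Rational(1, 3), -17)), 63), Pow(Add(W, -156), -1)) = Mul(Add(Add(3, Rational(-17, 3)), 63), Pow(Add(-156, W), -1)) = Mul(Add(Rational(-8, 3), 63), Pow(Add(-156, W), -1)) = Mul(Rational(181, 3), Pow(Add(-156, W), -1)))
Add(Add(-335643, Function('C')(Function('q')(16), 278)), -10540) = Add(Add(-335643, Mul(Rational(181, 3), Pow(Add(-156, Mul(Rational(-1, 4), 16)), -1))), -10540) = Add(Add(-335643, Mul(Rational(181, 3), Pow(Add(-156, -4), -1))), -10540) = Add(Add(-335643, Mul(Rational(181, 3), Pow(-160, -1))), -10540) = Add(Add(-335643, Mul(Rational(181, 3), Rational(-1, 160))), -10540) = Add(Add(-335643, Rational(-181, 480)), -10540) = Add(Rational(-161108821, 480), -10540) = Rational(-166168021, 480)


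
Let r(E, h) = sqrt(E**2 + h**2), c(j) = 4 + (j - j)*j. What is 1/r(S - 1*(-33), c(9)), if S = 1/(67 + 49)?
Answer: 116*sqrt(14876537)/14876537 ≈ 0.030075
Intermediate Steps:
S = 1/116 ≈ 0.0086207
c(j) = 4 (c(j) = 4 + 0*j = 4 + 0 = 4)
1/r(S - 1*(-33), c(9)) = 1/(sqrt((1/116 - 1*(-33))**2 + 4**2)) = 1/(sqrt((1/116 + 33)**2 + 16)) = 1/(sqrt((3829/116)**2 + 16)) = 1/(sqrt(14661241/13456 + 16)) = 1/(sqrt(14876537/13456)) = 1/(sqrt(14876537)/116) = 116*sqrt(14876537)/14876537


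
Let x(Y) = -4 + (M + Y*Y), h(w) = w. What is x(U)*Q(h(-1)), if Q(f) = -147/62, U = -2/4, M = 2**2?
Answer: -147/248 ≈ -0.59274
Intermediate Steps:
M = 4
U = -1/2 (U = -2*1/4 = -1/2 ≈ -0.50000)
Q(f) = -147/62 (Q(f) = -147*1/62 = -147/62)
x(Y) = Y**2 (x(Y) = -4 + (4 + Y*Y) = -4 + (4 + Y**2) = Y**2)
x(U)*Q(h(-1)) = (-1/2)**2*(-147/62) = (1/4)*(-147/62) = -147/248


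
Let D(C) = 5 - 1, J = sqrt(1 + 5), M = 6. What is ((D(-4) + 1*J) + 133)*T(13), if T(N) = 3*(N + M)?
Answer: 7809 + 57*sqrt(6) ≈ 7948.6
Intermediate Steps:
J = sqrt(6) ≈ 2.4495
T(N) = 18 + 3*N (T(N) = 3*(N + 6) = 3*(6 + N) = 18 + 3*N)
D(C) = 4
((D(-4) + 1*J) + 133)*T(13) = ((4 + 1*sqrt(6)) + 133)*(18 + 3*13) = ((4 + sqrt(6)) + 133)*(18 + 39) = (137 + sqrt(6))*57 = 7809 + 57*sqrt(6)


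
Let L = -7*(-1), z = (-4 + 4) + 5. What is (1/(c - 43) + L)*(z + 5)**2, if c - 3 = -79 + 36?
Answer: 58000/83 ≈ 698.79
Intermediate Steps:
z = 5 (z = 0 + 5 = 5)
c = -40 (c = 3 + (-79 + 36) = 3 - 43 = -40)
L = 7
(1/(c - 43) + L)*(z + 5)**2 = (1/(-40 - 43) + 7)*(5 + 5)**2 = (1/(-83) + 7)*10**2 = (-1/83 + 7)*100 = (580/83)*100 = 58000/83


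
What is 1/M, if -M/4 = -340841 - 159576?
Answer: 1/2001668 ≈ 4.9958e-7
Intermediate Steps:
M = 2001668 (M = -4*(-340841 - 159576) = -4*(-500417) = 2001668)
1/M = 1/2001668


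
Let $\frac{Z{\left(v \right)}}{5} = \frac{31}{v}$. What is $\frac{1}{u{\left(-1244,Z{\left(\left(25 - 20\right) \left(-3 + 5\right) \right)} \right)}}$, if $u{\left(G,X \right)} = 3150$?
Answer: $\frac{1}{3150} \approx 0.00031746$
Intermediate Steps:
$Z{\left(v \right)} = \frac{155}{v}$ ($Z{\left(v \right)} = 5 \frac{31}{v} = \frac{155}{v}$)
$\frac{1}{u{\left(-1244,Z{\left(\left(25 - 20\right) \left(-3 + 5\right) \right)} \right)}} = \frac{1}{3150}$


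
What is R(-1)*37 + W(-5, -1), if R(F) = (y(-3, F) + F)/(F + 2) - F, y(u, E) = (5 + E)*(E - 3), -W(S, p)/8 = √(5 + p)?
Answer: -608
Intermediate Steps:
W(S, p) = -8*√(5 + p)
y(u, E) = (-3 + E)*(5 + E) (y(u, E) = (5 + E)*(-3 + E) = (-3 + E)*(5 + E))
R(F) = -F + (-15 + F² + 3*F)/(2 + F) (R(F) = ((-15 + F² + 2*F) + F)/(F + 2) - F = (-15 + F² + 3*F)/(2 + F) - F = -F + (-15 + F² + 3*F)/(2 + F))
R(-1)*37 + W(-5, -1) = ((-15 - 1)/(2 - 1))*37 - 8*√(5 - 1) = (-16/1)*37 - 8*√4 = (1*(-16))*37 - 8*2 = -16*37 - 16 = -592 - 16 = -608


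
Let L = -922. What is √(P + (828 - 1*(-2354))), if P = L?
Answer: 2*√565 ≈ 47.539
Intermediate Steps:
P = -922
√(P + (828 - 1*(-2354))) = √(-922 + (828 - 1*(-2354))) = √(-922 + (828 + 2354)) = √(-922 + 3182) = √2260 = 2*√565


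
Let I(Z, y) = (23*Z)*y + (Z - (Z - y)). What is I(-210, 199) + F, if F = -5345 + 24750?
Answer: -941566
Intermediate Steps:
F = 19405
I(Z, y) = y + 23*Z*y (I(Z, y) = 23*Z*y + (Z + (y - Z)) = 23*Z*y + y = y + 23*Z*y)
I(-210, 199) + F = 199*(1 + 23*(-210)) + 19405 = 199*(1 - 4830) + 19405 = 199*(-4829) + 19405 = -960971 + 19405 = -941566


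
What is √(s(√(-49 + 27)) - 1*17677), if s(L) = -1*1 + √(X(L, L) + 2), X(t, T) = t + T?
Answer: √(-17678 + √2*√(1 + I*√22)) ≈ 0.0073 + 132.95*I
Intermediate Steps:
X(t, T) = T + t
s(L) = -1 + √(2 + 2*L) (s(L) = -1*1 + √((L + L) + 2) = -1 + √(2*L + 2) = -1 + √(2 + 2*L))
√(s(√(-49 + 27)) - 1*17677) = √((-1 + √(2 + 2*√(-49 + 27))) - 1*17677) = √((-1 + √(2 + 2*√(-22))) - 17677) = √((-1 + √(2 + 2*(I*√22))) - 17677) = √((-1 + √(2 + 2*I*√22)) - 17677) = √(-17678 + √(2 + 2*I*√22))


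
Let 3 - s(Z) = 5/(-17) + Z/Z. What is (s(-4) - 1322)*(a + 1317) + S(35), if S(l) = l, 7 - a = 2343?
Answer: 22861860/17 ≈ 1.3448e+6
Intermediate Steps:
s(Z) = 39/17 (s(Z) = 3 - (5/(-17) + Z/Z) = 3 - (5*(-1/17) + 1) = 3 - (-5/17 + 1) = 3 - 1*12/17 = 3 - 12/17 = 39/17)
a = -2336 (a = 7 - 1*2343 = 7 - 2343 = -2336)
(s(-4) - 1322)*(a + 1317) + S(35) = (39/17 - 1322)*(-2336 + 1317) + 35 = -22435/17*(-1019) + 35 = 22861265/17 + 35 = 22861860/17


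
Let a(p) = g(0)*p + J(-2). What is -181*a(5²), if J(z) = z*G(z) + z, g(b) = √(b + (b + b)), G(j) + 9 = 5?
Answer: -1086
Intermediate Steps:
G(j) = -4 (G(j) = -9 + 5 = -4)
g(b) = √3*√b (g(b) = √(b + 2*b) = √(3*b) = √3*√b)
J(z) = -3*z (J(z) = z*(-4) + z = -4*z + z = -3*z)
a(p) = 6 (a(p) = (√3*√0)*p - 3*(-2) = (√3*0)*p + 6 = 0*p + 6 = 0 + 6 = 6)
-181*a(5²) = -181*6 = -1086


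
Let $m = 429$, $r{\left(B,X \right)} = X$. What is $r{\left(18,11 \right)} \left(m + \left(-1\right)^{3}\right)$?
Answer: $4708$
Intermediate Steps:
$r{\left(18,11 \right)} \left(m + \left(-1\right)^{3}\right) = 11 \left(429 + \left(-1\right)^{3}\right) = 11 \left(429 - 1\right) = 11 \cdot 428 = 4708$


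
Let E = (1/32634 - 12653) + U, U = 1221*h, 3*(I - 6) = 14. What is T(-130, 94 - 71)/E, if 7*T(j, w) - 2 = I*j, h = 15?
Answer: -6455316/184773709 ≈ -0.034936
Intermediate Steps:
I = 32/3 (I = 6 + (⅓)*14 = 6 + 14/3 = 32/3 ≈ 10.667)
U = 18315 (U = 1221*15 = 18315)
E = 184773709/32634 (E = (1/32634 - 12653) + 18315 = -412918001/32634 + 18315 = 184773709/32634 ≈ 5662.0)
T(j, w) = 2/7 + 32*j/21 (T(j, w) = 2/7 + (32*j/3)/7 = 2/7 + 32*j/21)
T(-130, 94 - 71)/E = (2/7 + (32/21)*(-130))/(184773709/32634) = (2/7 - 4160/21)*(32634/184773709) = -4154/21*32634/184773709 = -6455316/184773709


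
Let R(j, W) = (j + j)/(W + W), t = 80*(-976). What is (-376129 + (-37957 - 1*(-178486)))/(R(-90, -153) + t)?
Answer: 80104/26547 ≈ 3.0174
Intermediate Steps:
t = -78080
R(j, W) = j/W (R(j, W) = (2*j)/((2*W)) = (2*j)*(1/(2*W)) = j/W)
(-376129 + (-37957 - 1*(-178486)))/(R(-90, -153) + t) = (-376129 + (-37957 - 1*(-178486)))/(-90/(-153) - 78080) = (-376129 + (-37957 + 178486))/(-90*(-1/153) - 78080) = (-376129 + 140529)/(10/17 - 78080) = -235600/(-1327350/17) = -235600*(-17/1327350) = 80104/26547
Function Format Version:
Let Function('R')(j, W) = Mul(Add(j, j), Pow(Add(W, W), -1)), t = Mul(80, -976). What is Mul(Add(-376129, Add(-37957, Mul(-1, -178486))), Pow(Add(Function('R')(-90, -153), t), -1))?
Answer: Rational(80104, 26547) ≈ 3.0174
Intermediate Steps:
t = -78080
Function('R')(j, W) = Mul(j, Pow(W, -1)) (Function('R')(j, W) = Mul(Mul(2, j), Pow(Mul(2, W), -1)) = Mul(Mul(2, j), Mul(Rational(1, 2), Pow(W, -1))) = Mul(j, Pow(W, -1)))
Mul(Add(-376129, Add(-37957, Mul(-1, -178486))), Pow(Add(Function('R')(-90, -153), t), -1)) = Mul(Add(-376129, Add(-37957, Mul(-1, -178486))), Pow(Add(Mul(-90, Pow(-153, -1)), -78080), -1)) = Mul(Add(-376129, Add(-37957, 178486)), Pow(Add(Mul(-90, Rational(-1, 153)), -78080), -1)) = Mul(Add(-376129, 140529), Pow(Add(Rational(10, 17), -78080), -1)) = Mul(-235600, Pow(Rational(-1327350, 17), -1)) = Mul(-235600, Rational(-17, 1327350)) = Rational(80104, 26547)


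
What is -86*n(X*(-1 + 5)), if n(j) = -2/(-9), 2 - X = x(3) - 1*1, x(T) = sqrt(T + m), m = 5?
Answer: -172/9 ≈ -19.111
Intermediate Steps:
x(T) = sqrt(5 + T) (x(T) = sqrt(T + 5) = sqrt(5 + T))
X = 3 - 2*sqrt(2) (X = 2 - (sqrt(5 + 3) - 1*1) = 2 - (sqrt(8) - 1) = 2 - (2*sqrt(2) - 1) = 2 - (-1 + 2*sqrt(2)) = 2 + (1 - 2*sqrt(2)) = 3 - 2*sqrt(2) ≈ 0.17157)
n(j) = 2/9 (n(j) = -2*(-1/9) = 2/9)
-86*n(X*(-1 + 5)) = -86*2/9 = -172/9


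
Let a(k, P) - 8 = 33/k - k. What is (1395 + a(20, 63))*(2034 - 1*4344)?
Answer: -6397083/2 ≈ -3.1985e+6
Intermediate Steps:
a(k, P) = 8 - k + 33/k (a(k, P) = 8 + (33/k - k) = 8 + (-k + 33/k) = 8 - k + 33/k)
(1395 + a(20, 63))*(2034 - 1*4344) = (1395 + (8 - 1*20 + 33/20))*(2034 - 1*4344) = (1395 + (8 - 20 + 33*(1/20)))*(2034 - 4344) = (1395 + (8 - 20 + 33/20))*(-2310) = (1395 - 207/20)*(-2310) = (27693/20)*(-2310) = -6397083/2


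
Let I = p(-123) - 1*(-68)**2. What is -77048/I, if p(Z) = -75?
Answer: 77048/4699 ≈ 16.397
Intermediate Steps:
I = -4699 (I = -75 - 1*(-68)**2 = -75 - 1*4624 = -75 - 4624 = -4699)
-77048/I = -77048/(-4699) = -77048*(-1/4699) = 77048/4699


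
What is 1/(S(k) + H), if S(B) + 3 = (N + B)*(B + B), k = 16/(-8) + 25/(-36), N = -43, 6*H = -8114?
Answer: -648/718691 ≈ -0.00090164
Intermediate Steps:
H = -4057/3 (H = (1/6)*(-8114) = -4057/3 ≈ -1352.3)
k = -97/36 (k = 16*(-1/8) + 25*(-1/36) = -2 - 25/36 = -97/36 ≈ -2.6944)
S(B) = -3 + 2*B*(-43 + B) (S(B) = -3 + (-43 + B)*(B + B) = -3 + (-43 + B)*(2*B) = -3 + 2*B*(-43 + B))
1/(S(k) + H) = 1/((-3 - 86*(-97/36) + 2*(-97/36)**2) - 4057/3) = 1/((-3 + 4171/18 + 2*(9409/1296)) - 4057/3) = 1/((-3 + 4171/18 + 9409/648) - 4057/3) = 1/(157621/648 - 4057/3) = 1/(-718691/648) = -648/718691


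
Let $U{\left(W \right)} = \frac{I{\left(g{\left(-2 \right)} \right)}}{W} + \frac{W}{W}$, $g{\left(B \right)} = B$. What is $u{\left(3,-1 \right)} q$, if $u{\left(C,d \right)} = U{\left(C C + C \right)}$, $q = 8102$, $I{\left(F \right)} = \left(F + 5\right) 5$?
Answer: $\frac{36459}{2} \approx 18230.0$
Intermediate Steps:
$I{\left(F \right)} = 25 + 5 F$ ($I{\left(F \right)} = \left(5 + F\right) 5 = 25 + 5 F$)
$U{\left(W \right)} = 1 + \frac{15}{W}$ ($U{\left(W \right)} = \frac{25 + 5 \left(-2\right)}{W} + \frac{W}{W} = \frac{25 - 10}{W} + 1 = \frac{15}{W} + 1 = 1 + \frac{15}{W}$)
$u{\left(C,d \right)} = \frac{15 + C + C^{2}}{C + C^{2}}$ ($u{\left(C,d \right)} = \frac{15 + \left(C C + C\right)}{C C + C} = \frac{15 + \left(C^{2} + C\right)}{C^{2} + C} = \frac{15 + \left(C + C^{2}\right)}{C + C^{2}} = \frac{15 + C + C^{2}}{C + C^{2}}$)
$u{\left(3,-1 \right)} q = \frac{15 + 3 \left(1 + 3\right)}{3 \left(1 + 3\right)} 8102 = \frac{15 + 3 \cdot 4}{3 \cdot 4} \cdot 8102 = \frac{1}{3} \cdot \frac{1}{4} \left(15 + 12\right) 8102 = \frac{1}{3} \cdot \frac{1}{4} \cdot 27 \cdot 8102 = \frac{9}{4} \cdot 8102 = \frac{36459}{2}$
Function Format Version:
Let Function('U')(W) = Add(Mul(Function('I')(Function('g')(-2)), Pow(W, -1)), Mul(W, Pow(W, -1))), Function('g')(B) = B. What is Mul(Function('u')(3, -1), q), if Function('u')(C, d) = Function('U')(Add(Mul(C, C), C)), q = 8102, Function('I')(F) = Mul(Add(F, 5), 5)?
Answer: Rational(36459, 2) ≈ 18230.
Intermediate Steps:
Function('I')(F) = Add(25, Mul(5, F)) (Function('I')(F) = Mul(Add(5, F), 5) = Add(25, Mul(5, F)))
Function('U')(W) = Add(1, Mul(15, Pow(W, -1))) (Function('U')(W) = Add(Mul(Add(25, Mul(5, -2)), Pow(W, -1)), Mul(W, Pow(W, -1))) = Add(Mul(Add(25, -10), Pow(W, -1)), 1) = Add(Mul(15, Pow(W, -1)), 1) = Add(1, Mul(15, Pow(W, -1))))
Function('u')(C, d) = Mul(Pow(Add(C, Pow(C, 2)), -1), Add(15, C, Pow(C, 2))) (Function('u')(C, d) = Mul(Pow(Add(Mul(C, C), C), -1), Add(15, Add(Mul(C, C), C))) = Mul(Pow(Add(Pow(C, 2), C), -1), Add(15, Add(Pow(C, 2), C))) = Mul(Pow(Add(C, Pow(C, 2)), -1), Add(15, Add(C, Pow(C, 2)))) = Mul(Pow(Add(C, Pow(C, 2)), -1), Add(15, C, Pow(C, 2))))
Mul(Function('u')(3, -1), q) = Mul(Mul(Pow(3, -1), Pow(Add(1, 3), -1), Add(15, Mul(3, Add(1, 3)))), 8102) = Mul(Mul(Rational(1, 3), Pow(4, -1), Add(15, Mul(3, 4))), 8102) = Mul(Mul(Rational(1, 3), Rational(1, 4), Add(15, 12)), 8102) = Mul(Mul(Rational(1, 3), Rational(1, 4), 27), 8102) = Mul(Rational(9, 4), 8102) = Rational(36459, 2)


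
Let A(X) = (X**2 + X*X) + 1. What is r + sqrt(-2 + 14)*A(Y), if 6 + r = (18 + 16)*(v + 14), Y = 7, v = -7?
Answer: 232 + 198*sqrt(3) ≈ 574.95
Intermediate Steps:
r = 232 (r = -6 + (18 + 16)*(-7 + 14) = -6 + 34*7 = -6 + 238 = 232)
A(X) = 1 + 2*X**2 (A(X) = (X**2 + X**2) + 1 = 2*X**2 + 1 = 1 + 2*X**2)
r + sqrt(-2 + 14)*A(Y) = 232 + sqrt(-2 + 14)*(1 + 2*7**2) = 232 + sqrt(12)*(1 + 2*49) = 232 + (2*sqrt(3))*(1 + 98) = 232 + (2*sqrt(3))*99 = 232 + 198*sqrt(3)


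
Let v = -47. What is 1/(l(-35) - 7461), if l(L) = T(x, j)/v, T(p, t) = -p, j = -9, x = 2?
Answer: -47/350665 ≈ -0.00013403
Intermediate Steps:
l(L) = 2/47 (l(L) = -1*2/(-47) = -2*(-1/47) = 2/47)
1/(l(-35) - 7461) = 1/(2/47 - 7461) = 1/(-350665/47) = -47/350665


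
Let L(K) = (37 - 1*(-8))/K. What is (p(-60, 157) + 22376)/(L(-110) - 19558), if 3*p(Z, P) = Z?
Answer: -491832/430285 ≈ -1.1430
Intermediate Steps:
p(Z, P) = Z/3
L(K) = 45/K (L(K) = (37 + 8)/K = 45/K)
(p(-60, 157) + 22376)/(L(-110) - 19558) = ((⅓)*(-60) + 22376)/(45/(-110) - 19558) = (-20 + 22376)/(45*(-1/110) - 19558) = 22356/(-9/22 - 19558) = 22356/(-430285/22) = 22356*(-22/430285) = -491832/430285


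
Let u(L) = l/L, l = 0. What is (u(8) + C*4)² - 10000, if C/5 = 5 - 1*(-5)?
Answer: 30000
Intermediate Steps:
u(L) = 0 (u(L) = 0/L = 0)
C = 50 (C = 5*(5 - 1*(-5)) = 5*(5 + 5) = 5*10 = 50)
(u(8) + C*4)² - 10000 = (0 + 50*4)² - 10000 = (0 + 200)² - 10000 = 200² - 10000 = 40000 - 10000 = 30000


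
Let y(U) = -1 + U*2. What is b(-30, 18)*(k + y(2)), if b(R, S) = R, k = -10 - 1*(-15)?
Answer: -240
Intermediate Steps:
k = 5 (k = -10 + 15 = 5)
y(U) = -1 + 2*U
b(-30, 18)*(k + y(2)) = -30*(5 + (-1 + 2*2)) = -30*(5 + (-1 + 4)) = -30*(5 + 3) = -30*8 = -240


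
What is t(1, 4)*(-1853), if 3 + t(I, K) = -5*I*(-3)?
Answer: -22236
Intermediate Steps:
t(I, K) = -3 + 15*I (t(I, K) = -3 - 5*I*(-3) = -3 + 15*I)
t(1, 4)*(-1853) = (-3 + 15*1)*(-1853) = (-3 + 15)*(-1853) = 12*(-1853) = -22236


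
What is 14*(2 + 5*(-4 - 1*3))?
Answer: -462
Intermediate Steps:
14*(2 + 5*(-4 - 1*3)) = 14*(2 + 5*(-4 - 3)) = 14*(2 + 5*(-7)) = 14*(2 - 35) = 14*(-33) = -462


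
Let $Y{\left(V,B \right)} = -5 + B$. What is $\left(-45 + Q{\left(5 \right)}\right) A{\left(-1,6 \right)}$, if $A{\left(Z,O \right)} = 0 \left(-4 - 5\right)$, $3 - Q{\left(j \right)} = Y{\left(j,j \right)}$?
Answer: $0$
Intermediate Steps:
$Q{\left(j \right)} = 8 - j$ ($Q{\left(j \right)} = 3 - \left(-5 + j\right) = 8 - j$)
$A{\left(Z,O \right)} = 0$ ($A{\left(Z,O \right)} = 0 \left(-9\right) = 0$)
$\left(-45 + Q{\left(5 \right)}\right) A{\left(-1,6 \right)} = \left(-45 + \left(8 - 5\right)\right) 0 = \left(-45 + 3\right) 0 = \left(-42\right) 0 = 0$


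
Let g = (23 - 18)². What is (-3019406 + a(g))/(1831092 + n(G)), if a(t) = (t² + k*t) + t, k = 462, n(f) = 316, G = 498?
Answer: -1503603/915704 ≈ -1.6420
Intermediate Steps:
g = 25 (g = 5² = 25)
a(t) = t² + 463*t (a(t) = (t² + 462*t) + t = t² + 463*t)
(-3019406 + a(g))/(1831092 + n(G)) = (-3019406 + 25*(463 + 25))/(1831092 + 316) = (-3019406 + 25*488)/1831408 = (-3019406 + 12200)*(1/1831408) = -3007206*1/1831408 = -1503603/915704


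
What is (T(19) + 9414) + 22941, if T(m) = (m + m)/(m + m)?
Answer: 32356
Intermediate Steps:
T(m) = 1 (T(m) = (2*m)/((2*m)) = (2*m)*(1/(2*m)) = 1)
(T(19) + 9414) + 22941 = (1 + 9414) + 22941 = 9415 + 22941 = 32356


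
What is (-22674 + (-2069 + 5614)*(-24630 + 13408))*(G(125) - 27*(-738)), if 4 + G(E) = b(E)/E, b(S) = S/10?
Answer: -3964962483372/5 ≈ -7.9299e+11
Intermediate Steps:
b(S) = S/10 (b(S) = S*(⅒) = S/10)
G(E) = -39/10 (G(E) = -4 + (E/10)/E = -4 + ⅒ = -39/10)
(-22674 + (-2069 + 5614)*(-24630 + 13408))*(G(125) - 27*(-738)) = (-22674 + (-2069 + 5614)*(-24630 + 13408))*(-39/10 - 27*(-738)) = (-22674 + 3545*(-11222))*(-39/10 + 19926) = (-22674 - 39781990)*(199221/10) = -39804664*199221/10 = -3964962483372/5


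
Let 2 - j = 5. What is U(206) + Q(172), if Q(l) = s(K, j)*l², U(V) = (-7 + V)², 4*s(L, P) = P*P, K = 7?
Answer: 106165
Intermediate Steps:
j = -3 (j = 2 - 1*5 = 2 - 5 = -3)
s(L, P) = P²/4 (s(L, P) = (P*P)/4 = P²/4)
Q(l) = 9*l²/4 (Q(l) = ((¼)*(-3)²)*l² = ((¼)*9)*l² = 9*l²/4)
U(206) + Q(172) = (-7 + 206)² + (9/4)*172² = 199² + (9/4)*29584 = 39601 + 66564 = 106165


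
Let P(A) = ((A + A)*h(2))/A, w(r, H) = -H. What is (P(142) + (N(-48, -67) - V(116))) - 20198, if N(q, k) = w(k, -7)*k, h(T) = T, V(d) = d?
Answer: -20779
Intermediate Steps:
N(q, k) = 7*k (N(q, k) = (-1*(-7))*k = 7*k)
P(A) = 4 (P(A) = ((A + A)*2)/A = ((2*A)*2)/A = (4*A)/A = 4)
(P(142) + (N(-48, -67) - V(116))) - 20198 = (4 + (7*(-67) - 1*116)) - 20198 = (4 + (-469 - 116)) - 20198 = (4 - 585) - 20198 = -581 - 20198 = -20779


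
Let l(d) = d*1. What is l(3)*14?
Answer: 42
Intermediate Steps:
l(d) = d
l(3)*14 = 3*14 = 42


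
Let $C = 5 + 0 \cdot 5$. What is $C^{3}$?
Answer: $125$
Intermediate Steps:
$C = 5$ ($C = 5 + 0 = 5$)
$C^{3} = 5^{3} = 125$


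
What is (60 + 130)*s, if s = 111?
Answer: 21090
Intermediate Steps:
(60 + 130)*s = (60 + 130)*111 = 190*111 = 21090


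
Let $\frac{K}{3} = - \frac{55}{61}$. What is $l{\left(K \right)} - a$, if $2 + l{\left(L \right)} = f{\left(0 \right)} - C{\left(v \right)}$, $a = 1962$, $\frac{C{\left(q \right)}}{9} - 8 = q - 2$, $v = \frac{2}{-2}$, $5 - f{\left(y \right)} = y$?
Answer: $-2004$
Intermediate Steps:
$f{\left(y \right)} = 5 - y$
$v = -1$ ($v = 2 \left(- \frac{1}{2}\right) = -1$)
$C{\left(q \right)} = 54 + 9 q$ ($C{\left(q \right)} = 72 + 9 \left(q - 2\right) = 72 + 9 \left(-2 + q\right) = 72 + \left(-18 + 9 q\right) = 54 + 9 q$)
$K = - \frac{165}{61}$ ($K = 3 \left(- \frac{55}{61}\right) = - \frac{165}{61} \approx -2.7049$)
$l{\left(L \right)} = -42$ ($l{\left(L \right)} = -2 + \left(\left(5 - 0\right) - \left(54 + 9 \left(-1\right)\right)\right) = -2 + \left(\left(5 + 0\right) - \left(54 - 9\right)\right) = -2 + \left(5 - 45\right) = -2 - 40 = -42$)
$l{\left(K \right)} - a = -42 - 1962 = -2004$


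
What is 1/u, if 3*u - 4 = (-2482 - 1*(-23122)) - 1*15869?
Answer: 3/4775 ≈ 0.00062827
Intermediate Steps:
u = 4775/3 (u = 4/3 + ((-2482 - 1*(-23122)) - 1*15869)/3 = 4/3 + ((-2482 + 23122) - 15869)/3 = 4/3 + (20640 - 15869)/3 = 4/3 + (1/3)*4771 = 4/3 + 4771/3 = 4775/3 ≈ 1591.7)
1/u = 1/(4775/3) = 3/4775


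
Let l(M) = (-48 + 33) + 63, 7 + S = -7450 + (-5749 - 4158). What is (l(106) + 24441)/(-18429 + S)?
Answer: -2721/3977 ≈ -0.68418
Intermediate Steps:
S = -17364 (S = -7 + (-7450 + (-5749 - 4158)) = -7 + (-7450 - 9907) = -7 - 17357 = -17364)
l(M) = 48 (l(M) = -15 + 63 = 48)
(l(106) + 24441)/(-18429 + S) = (48 + 24441)/(-18429 - 17364) = 24489/(-35793) = 24489*(-1/35793) = -2721/3977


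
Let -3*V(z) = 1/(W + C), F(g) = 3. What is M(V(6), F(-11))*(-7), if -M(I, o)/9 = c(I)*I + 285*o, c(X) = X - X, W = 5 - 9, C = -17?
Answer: 53865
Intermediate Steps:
W = -4
c(X) = 0
V(z) = 1/63 (V(z) = -1/(3*(-4 - 17)) = -1/3/(-21) = -1/3*(-1/21) = 1/63)
M(I, o) = -2565*o (M(I, o) = -9*(0*I + 285*o) = -9*(0 + 285*o) = -2565*o)
M(V(6), F(-11))*(-7) = -2565*3*(-7) = -7695*(-7) = 53865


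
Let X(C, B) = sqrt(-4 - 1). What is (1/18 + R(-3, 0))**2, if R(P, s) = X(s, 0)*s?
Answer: 1/324 ≈ 0.0030864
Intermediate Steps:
X(C, B) = I*sqrt(5) (X(C, B) = sqrt(-5) = I*sqrt(5))
R(P, s) = I*s*sqrt(5) (R(P, s) = (I*sqrt(5))*s = I*s*sqrt(5))
(1/18 + R(-3, 0))**2 = (1/18 + I*0*sqrt(5))**2 = (1/18 + 0)**2 = (1/18)**2 = 1/324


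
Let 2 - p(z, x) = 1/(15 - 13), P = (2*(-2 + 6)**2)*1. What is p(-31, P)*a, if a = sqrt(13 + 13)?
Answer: 3*sqrt(26)/2 ≈ 7.6485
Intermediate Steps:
P = 32 (P = (2*4**2)*1 = (2*16)*1 = 32*1 = 32)
p(z, x) = 3/2 (p(z, x) = 2 - 1/(15 - 13) = 2 - 1/2 = 3/2)
a = sqrt(26) ≈ 5.0990
p(-31, P)*a = 3*sqrt(26)/2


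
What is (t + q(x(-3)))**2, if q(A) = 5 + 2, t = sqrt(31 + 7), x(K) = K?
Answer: (7 + sqrt(38))**2 ≈ 173.30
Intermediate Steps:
t = sqrt(38) ≈ 6.1644
q(A) = 7
(t + q(x(-3)))**2 = (sqrt(38) + 7)**2 = (7 + sqrt(38))**2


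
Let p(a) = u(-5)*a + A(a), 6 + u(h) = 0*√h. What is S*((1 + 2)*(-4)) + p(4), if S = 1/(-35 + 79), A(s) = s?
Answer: -223/11 ≈ -20.273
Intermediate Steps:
u(h) = -6 (u(h) = -6 + 0*√h = -6 + 0 = -6)
p(a) = -5*a (p(a) = -6*a + a = -5*a)
S = 1/44 ≈ 0.022727
S*((1 + 2)*(-4)) + p(4) = ((1 + 2)*(-4))/44 - 5*4 = (3*(-4))/44 - 20 = (1/44)*(-12) - 20 = -3/11 - 20 = -223/11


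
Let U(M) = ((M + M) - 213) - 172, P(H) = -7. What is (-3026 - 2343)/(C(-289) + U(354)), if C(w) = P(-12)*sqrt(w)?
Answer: -102011/6970 - 37583*I/6970 ≈ -14.636 - 5.3921*I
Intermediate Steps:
U(M) = -385 + 2*M (U(M) = (2*M - 213) - 172 = (-213 + 2*M) - 172 = -385 + 2*M)
C(w) = -7*sqrt(w)
(-3026 - 2343)/(C(-289) + U(354)) = (-3026 - 2343)/(-119*I + (-385 + 2*354)) = -5369/(-119*I + (-385 + 708)) = -5369/(-119*I + 323) = -5369*(323 + 119*I)/118490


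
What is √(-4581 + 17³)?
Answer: 2*√83 ≈ 18.221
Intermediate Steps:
√(-4581 + 17³) = √(-4581 + 4913) = √332 = 2*√83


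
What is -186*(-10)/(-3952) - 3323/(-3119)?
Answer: 1832789/3081572 ≈ 0.59476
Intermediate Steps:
-186*(-10)/(-3952) - 3323/(-3119) = 1860*(-1/3952) - 3323*(-1/3119) = -465/988 + 3323/3119 = 1832789/3081572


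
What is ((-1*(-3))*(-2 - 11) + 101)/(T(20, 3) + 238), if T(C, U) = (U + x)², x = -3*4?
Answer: 62/319 ≈ 0.19436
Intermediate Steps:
x = -12
T(C, U) = (-12 + U)² (T(C, U) = (U - 12)² = (-12 + U)²)
((-1*(-3))*(-2 - 11) + 101)/(T(20, 3) + 238) = ((-1*(-3))*(-2 - 11) + 101)/((-12 + 3)² + 238) = (3*(-13) + 101)/((-9)² + 238) = (-39 + 101)/(81 + 238) = 62/319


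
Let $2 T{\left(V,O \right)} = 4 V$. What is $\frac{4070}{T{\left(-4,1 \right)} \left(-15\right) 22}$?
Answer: $\frac{37}{24} \approx 1.5417$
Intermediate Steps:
$T{\left(V,O \right)} = 2 V$ ($T{\left(V,O \right)} = \frac{4 V}{2} = 2 V$)
$\frac{4070}{T{\left(-4,1 \right)} \left(-15\right) 22} = \frac{4070}{2 \left(-4\right) \left(-15\right) 22} = \frac{4070}{\left(-8\right) \left(-15\right) 22} = \frac{4070}{120 \cdot 22} = \frac{4070}{2640} = 4070 \cdot \frac{1}{2640} = \frac{37}{24}$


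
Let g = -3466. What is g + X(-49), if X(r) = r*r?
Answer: -1065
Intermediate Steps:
X(r) = r²
g + X(-49) = -3466 + (-49)² = -3466 + 2401 = -1065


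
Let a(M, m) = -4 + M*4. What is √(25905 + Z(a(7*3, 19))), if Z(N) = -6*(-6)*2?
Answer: √25977 ≈ 161.17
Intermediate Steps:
a(M, m) = -4 + 4*M
Z(N) = 72 (Z(N) = 36*2 = 72)
√(25905 + Z(a(7*3, 19))) = √(25905 + 72) = √25977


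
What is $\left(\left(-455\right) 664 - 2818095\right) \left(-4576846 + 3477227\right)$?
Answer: $3431047698085$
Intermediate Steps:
$\left(\left(-455\right) 664 - 2818095\right) \left(-4576846 + 3477227\right) = \left(-302120 - 2818095\right) \left(-1099619\right) = \left(-3120215\right) \left(-1099619\right) = 3431047698085$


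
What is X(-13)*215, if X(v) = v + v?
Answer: -5590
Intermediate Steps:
X(v) = 2*v
X(-13)*215 = (2*(-13))*215 = -26*215 = -5590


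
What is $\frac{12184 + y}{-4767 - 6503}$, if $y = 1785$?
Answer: $- \frac{13969}{11270} \approx -1.2395$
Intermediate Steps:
$\frac{12184 + y}{-4767 - 6503} = \frac{12184 + 1785}{-4767 - 6503} = \frac{13969}{-11270} = 13969 \left(- \frac{1}{11270}\right) = - \frac{13969}{11270}$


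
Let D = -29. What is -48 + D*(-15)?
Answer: 387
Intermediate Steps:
-48 + D*(-15) = -48 - 29*(-15) = -48 + 435 = 387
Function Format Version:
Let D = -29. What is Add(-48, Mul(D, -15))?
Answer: 387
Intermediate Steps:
Add(-48, Mul(D, -15)) = Add(-48, Mul(-29, -15)) = Add(-48, 435) = 387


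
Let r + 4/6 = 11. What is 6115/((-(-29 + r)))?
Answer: 18345/56 ≈ 327.59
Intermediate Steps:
r = 31/3 (r = -⅔ + 11 = 31/3 ≈ 10.333)
6115/((-(-29 + r))) = 6115/((-(-29 + 31/3))) = 6115/((-1*(-56/3))) = 6115/(56/3) = 6115*(3/56) = 18345/56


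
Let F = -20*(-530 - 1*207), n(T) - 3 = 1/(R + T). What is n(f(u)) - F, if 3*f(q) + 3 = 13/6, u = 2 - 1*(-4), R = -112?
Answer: -29783495/2021 ≈ -14737.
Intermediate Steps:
u = 6 (u = 2 + 4 = 6)
f(q) = -5/18 (f(q) = -1 + (13/6)/3 = -1 + (13*(⅙))/3 = -1 + (⅓)*(13/6) = -1 + 13/18 = -5/18)
n(T) = 3 + 1/(-112 + T)
F = 14740 (F = -20*(-530 - 207) = -20*(-737) = 14740)
n(f(u)) - F = (-335 + 3*(-5/18))/(-112 - 5/18) - 1*14740 = (-335 - ⅚)/(-2021/18) - 14740 = -18/2021*(-2015/6) - 14740 = 6045/2021 - 14740 = -29783495/2021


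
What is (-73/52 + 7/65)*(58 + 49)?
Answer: -36059/260 ≈ -138.69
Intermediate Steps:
(-73/52 + 7/65)*(58 + 49) = (-73*1/52 + 7*(1/65))*107 = (-73/52 + 7/65)*107 = -337/260*107 = -36059/260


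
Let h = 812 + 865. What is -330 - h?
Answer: -2007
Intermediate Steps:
h = 1677
-330 - h = -330 - 1*1677 = -330 - 1677 = -2007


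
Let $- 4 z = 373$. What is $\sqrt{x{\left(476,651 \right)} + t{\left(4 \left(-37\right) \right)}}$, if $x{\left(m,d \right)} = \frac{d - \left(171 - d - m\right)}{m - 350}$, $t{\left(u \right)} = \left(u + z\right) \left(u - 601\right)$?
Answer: $\frac{\sqrt{318770683}}{42} \approx 425.1$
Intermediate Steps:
$z = - \frac{373}{4}$ ($z = \left(- \frac{1}{4}\right) 373 = - \frac{373}{4} \approx -93.25$)
$t{\left(u \right)} = \left(-601 + u\right) \left(- \frac{373}{4} + u\right)$ ($t{\left(u \right)} = \left(u - \frac{373}{4}\right) \left(u - 601\right) = \left(- \frac{373}{4} + u\right) \left(-601 + u\right) = \left(-601 + u\right) \left(- \frac{373}{4} + u\right)$)
$x{\left(m,d \right)} = \frac{-171 + m + 2 d}{-350 + m}$ ($x{\left(m,d \right)} = \frac{d - \left(171 - d - m\right)}{-350 + m} = \frac{d + \left(-171 + d + m\right)}{-350 + m} = \frac{-171 + m + 2 d}{-350 + m}$)
$\sqrt{x{\left(476,651 \right)} + t{\left(4 \left(-37\right) \right)}} = \sqrt{\frac{-171 + 476 + 2 \cdot 651}{-350 + 476} + \left(\frac{224173}{4} + \left(4 \left(-37\right)\right)^{2} - \frac{2777 \cdot 4 \left(-37\right)}{4}\right)} = \sqrt{\frac{-171 + 476 + 1302}{126} + \left(\frac{224173}{4} + \left(-148\right)^{2} - -102749\right)} = \sqrt{\frac{1}{126} \cdot 1607 + \left(\frac{224173}{4} + 21904 + 102749\right)} = \sqrt{\frac{1607}{126} + \frac{722785}{4}} = \sqrt{\frac{45538669}{252}} = \frac{\sqrt{318770683}}{42}$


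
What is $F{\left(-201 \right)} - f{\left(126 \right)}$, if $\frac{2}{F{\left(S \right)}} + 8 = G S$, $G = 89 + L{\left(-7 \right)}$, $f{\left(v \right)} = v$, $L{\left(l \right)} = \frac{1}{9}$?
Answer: $- \frac{3386757}{26879} \approx -126.0$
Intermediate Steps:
$L{\left(l \right)} = \frac{1}{9}$
$G = \frac{802}{9}$ ($G = 89 + \frac{1}{9} = \frac{802}{9} \approx 89.111$)
$F{\left(S \right)} = \frac{2}{-8 + \frac{802 S}{9}}$
$F{\left(-201 \right)} - f{\left(126 \right)} = \frac{9}{-36 + 401 \left(-201\right)} - 126 = \frac{9}{-36 - 80601} - 126 = \frac{9}{-80637} - 126 = 9 \left(- \frac{1}{80637}\right) - 126 = - \frac{3}{26879} - 126 = - \frac{3386757}{26879}$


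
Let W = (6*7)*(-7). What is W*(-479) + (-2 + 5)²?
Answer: 140835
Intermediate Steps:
W = -294 (W = 42*(-7) = -294)
W*(-479) + (-2 + 5)² = -294*(-479) + (-2 + 5)² = 140826 + 3² = 140826 + 9 = 140835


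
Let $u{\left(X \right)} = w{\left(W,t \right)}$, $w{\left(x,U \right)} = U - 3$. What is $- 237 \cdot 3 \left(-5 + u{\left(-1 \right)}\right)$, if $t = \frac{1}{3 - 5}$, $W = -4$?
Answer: $\frac{12087}{2} \approx 6043.5$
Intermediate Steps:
$t = - \frac{1}{2}$ ($t = \frac{1}{-2} = - \frac{1}{2} \approx -0.5$)
$w{\left(x,U \right)} = -3 + U$
$u{\left(X \right)} = - \frac{7}{2}$ ($u{\left(X \right)} = -3 - \frac{1}{2} = - \frac{7}{2}$)
$- 237 \cdot 3 \left(-5 + u{\left(-1 \right)}\right) = - 237 \cdot 3 \left(-5 - \frac{7}{2}\right) = - 237 \cdot 3 \left(- \frac{17}{2}\right) = \left(-237\right) \left(- \frac{51}{2}\right) = \frac{12087}{2}$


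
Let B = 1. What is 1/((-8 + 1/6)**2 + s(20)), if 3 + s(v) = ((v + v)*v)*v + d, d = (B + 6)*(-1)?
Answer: 36/577849 ≈ 6.2300e-5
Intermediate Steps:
d = -7 (d = (1 + 6)*(-1) = 7*(-1) = -7)
s(v) = -10 + 2*v**3 (s(v) = -3 + (((v + v)*v)*v - 7) = -3 + (((2*v)*v)*v - 7) = -3 + ((2*v**2)*v - 7) = -3 + (2*v**3 - 7) = -3 + (-7 + 2*v**3) = -10 + 2*v**3)
1/((-8 + 1/6)**2 + s(20)) = 1/((-8 + 1/6)**2 + (-10 + 2*20**3)) = 1/((-8 + 1/6)**2 + (-10 + 2*8000)) = 1/((-47/6)**2 + (-10 + 16000)) = 1/(2209/36 + 15990) = 1/(577849/36) = 36/577849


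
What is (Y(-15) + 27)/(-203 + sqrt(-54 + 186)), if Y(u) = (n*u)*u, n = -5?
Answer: 222894/41077 + 2196*sqrt(33)/41077 ≈ 5.7334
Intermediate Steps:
Y(u) = -5*u**2 (Y(u) = (-5*u)*u = -5*u**2)
(Y(-15) + 27)/(-203 + sqrt(-54 + 186)) = (-5*(-15)**2 + 27)/(-203 + sqrt(-54 + 186)) = (-5*225 + 27)/(-203 + sqrt(132)) = (-1125 + 27)/(-203 + 2*sqrt(33)) = -1098/(-203 + 2*sqrt(33))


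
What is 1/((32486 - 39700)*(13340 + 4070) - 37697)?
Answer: -1/125633437 ≈ -7.9597e-9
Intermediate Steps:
1/((32486 - 39700)*(13340 + 4070) - 37697) = 1/(-7214*17410 - 37697) = 1/(-125595740 - 37697) = 1/(-125633437) = -1/125633437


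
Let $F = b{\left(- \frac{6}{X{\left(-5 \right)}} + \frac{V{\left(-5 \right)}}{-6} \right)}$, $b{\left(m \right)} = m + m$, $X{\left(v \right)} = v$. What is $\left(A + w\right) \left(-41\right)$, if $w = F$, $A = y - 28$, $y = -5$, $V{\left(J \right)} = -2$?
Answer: $\frac{18409}{15} \approx 1227.3$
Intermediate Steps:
$b{\left(m \right)} = 2 m$
$A = -33$ ($A = -5 - 28 = -33$)
$F = \frac{46}{15}$ ($F = 2 \left(- \frac{6}{-5} - \frac{2}{-6}\right) = 2 \left(\left(-6\right) \left(- \frac{1}{5}\right) - - \frac{1}{3}\right) = 2 \left(\frac{6}{5} + \frac{1}{3}\right) = 2 \cdot \frac{23}{15} = \frac{46}{15} \approx 3.0667$)
$w = \frac{46}{15} \approx 3.0667$
$\left(A + w\right) \left(-41\right) = \left(-33 + \frac{46}{15}\right) \left(-41\right) = \left(- \frac{449}{15}\right) \left(-41\right) = \frac{18409}{15}$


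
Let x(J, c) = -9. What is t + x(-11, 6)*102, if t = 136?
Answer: -782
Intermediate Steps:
t + x(-11, 6)*102 = 136 - 9*102 = 136 - 918 = -782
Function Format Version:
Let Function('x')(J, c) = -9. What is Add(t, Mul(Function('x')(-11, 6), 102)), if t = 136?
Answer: -782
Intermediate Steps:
Add(t, Mul(Function('x')(-11, 6), 102)) = Add(136, Mul(-9, 102)) = Add(136, -918) = -782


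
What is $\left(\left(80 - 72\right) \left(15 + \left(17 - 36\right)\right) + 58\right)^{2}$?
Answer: $676$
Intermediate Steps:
$\left(\left(80 - 72\right) \left(15 + \left(17 - 36\right)\right) + 58\right)^{2} = \left(8 \left(15 + \left(17 - 36\right)\right) + 58\right)^{2} = \left(8 \left(15 - 19\right) + 58\right)^{2} = \left(8 \left(-4\right) + 58\right)^{2} = \left(-32 + 58\right)^{2} = 26^{2} = 676$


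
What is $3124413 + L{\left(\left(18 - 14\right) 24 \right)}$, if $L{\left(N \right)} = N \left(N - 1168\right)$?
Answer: $3021501$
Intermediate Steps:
$L{\left(N \right)} = N \left(-1168 + N\right)$
$3124413 + L{\left(\left(18 - 14\right) 24 \right)} = 3124413 + \left(18 - 14\right) 24 \left(-1168 + \left(18 - 14\right) 24\right) = 3124413 + 4 \cdot 24 \left(-1168 + 4 \cdot 24\right) = 3124413 + 96 \left(-1168 + 96\right) = 3124413 + 96 \left(-1072\right) = 3124413 - 102912 = 3021501$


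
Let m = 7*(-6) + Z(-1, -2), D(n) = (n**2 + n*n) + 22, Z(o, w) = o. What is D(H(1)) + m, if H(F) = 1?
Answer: -19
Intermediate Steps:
D(n) = 22 + 2*n**2 (D(n) = (n**2 + n**2) + 22 = 2*n**2 + 22 = 22 + 2*n**2)
m = -43 (m = 7*(-6) - 1 = -42 - 1 = -43)
D(H(1)) + m = (22 + 2*1**2) - 43 = (22 + 2*1) - 43 = (22 + 2) - 43 = 24 - 43 = -19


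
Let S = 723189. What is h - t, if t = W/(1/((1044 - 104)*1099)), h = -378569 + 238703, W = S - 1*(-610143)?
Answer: -1377412095786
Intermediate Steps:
W = 1333332 (W = 723189 - 1*(-610143) = 723189 + 610143 = 1333332)
h = -139866
t = 1377411955920 (t = 1333332/(1/((1044 - 104)*1099)) = 1333332/(1/(940*1099)) = 1333332/(1/1033060) = 1333332*1033060 = 1377411955920)
h - t = -139866 - 1*1377411955920 = -139866 - 1377411955920 = -1377412095786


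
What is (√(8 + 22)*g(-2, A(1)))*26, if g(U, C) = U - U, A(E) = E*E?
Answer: 0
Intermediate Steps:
A(E) = E²
g(U, C) = 0
(√(8 + 22)*g(-2, A(1)))*26 = (√(8 + 22)*0)*26 = (√30*0)*26 = 0*26 = 0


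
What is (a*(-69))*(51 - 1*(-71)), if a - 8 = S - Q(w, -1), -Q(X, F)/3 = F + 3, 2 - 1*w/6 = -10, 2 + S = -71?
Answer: 496662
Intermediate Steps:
S = -73 (S = -2 - 71 = -73)
w = 72 (w = 12 - 6*(-10) = 12 + 60 = 72)
Q(X, F) = -9 - 3*F (Q(X, F) = -3*(F + 3) = -3*(3 + F) = -9 - 3*F)
a = -59 (a = 8 + (-73 - (-9 - 3*(-1))) = 8 + (-73 - (-9 + 3)) = 8 + (-73 - 1*(-6)) = 8 + (-73 + 6) = 8 - 67 = -59)
(a*(-69))*(51 - 1*(-71)) = (-59*(-69))*(51 - 1*(-71)) = 4071*(51 + 71) = 4071*122 = 496662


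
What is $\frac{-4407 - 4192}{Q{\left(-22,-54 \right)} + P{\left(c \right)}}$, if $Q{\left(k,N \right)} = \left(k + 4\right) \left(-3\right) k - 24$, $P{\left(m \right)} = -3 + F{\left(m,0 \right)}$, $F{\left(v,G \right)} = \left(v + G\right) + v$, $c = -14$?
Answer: $\frac{8599}{1243} \approx 6.9179$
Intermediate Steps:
$F{\left(v,G \right)} = G + 2 v$ ($F{\left(v,G \right)} = \left(G + v\right) + v = G + 2 v$)
$P{\left(m \right)} = -3 + 2 m$ ($P{\left(m \right)} = -3 + \left(0 + 2 m\right) = -3 + 2 m$)
$Q{\left(k,N \right)} = -24 + k \left(-12 - 3 k\right)$ ($Q{\left(k,N \right)} = \left(4 + k\right) \left(-3\right) k - 24 = \left(-12 - 3 k\right) k - 24 = k \left(-12 - 3 k\right) - 24 = -24 + k \left(-12 - 3 k\right)$)
$\frac{-4407 - 4192}{Q{\left(-22,-54 \right)} + P{\left(c \right)}} = \frac{-4407 - 4192}{\left(-24 - -264 - 3 \left(-22\right)^{2}\right) + \left(-3 + 2 \left(-14\right)\right)} = - \frac{8599}{\left(-24 + 264 - 1452\right) - 31} = - \frac{8599}{-1212 - 31} = - \frac{8599}{-1243} = \left(-8599\right) \left(- \frac{1}{1243}\right) = \frac{8599}{1243}$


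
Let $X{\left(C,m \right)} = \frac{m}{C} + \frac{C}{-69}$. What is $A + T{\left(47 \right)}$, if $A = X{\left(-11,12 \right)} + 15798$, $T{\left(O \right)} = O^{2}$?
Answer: $\frac{13666606}{759} \approx 18006.0$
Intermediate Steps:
$X{\left(C,m \right)} = - \frac{C}{69} + \frac{m}{C}$ ($X{\left(C,m \right)} = \frac{m}{C} + C \left(- \frac{1}{69}\right) = \frac{m}{C} - \frac{C}{69} = - \frac{C}{69} + \frac{m}{C}$)
$A = \frac{11989975}{759}$ ($A = \left(\left(- \frac{1}{69}\right) \left(-11\right) + \frac{12}{-11}\right) + 15798 = \left(\frac{11}{69} + 12 \left(- \frac{1}{11}\right)\right) + 15798 = \left(\frac{11}{69} - \frac{12}{11}\right) + 15798 = - \frac{707}{759} + 15798 = \frac{11989975}{759} \approx 15797.0$)
$A + T{\left(47 \right)} = \frac{11989975}{759} + 47^{2} = \frac{11989975}{759} + 2209 = \frac{13666606}{759}$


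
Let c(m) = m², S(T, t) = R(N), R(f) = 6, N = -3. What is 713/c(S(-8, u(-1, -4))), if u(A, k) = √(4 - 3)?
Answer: 713/36 ≈ 19.806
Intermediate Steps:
u(A, k) = 1 (u(A, k) = √1 = 1)
S(T, t) = 6
713/c(S(-8, u(-1, -4))) = 713/(6²) = 713/36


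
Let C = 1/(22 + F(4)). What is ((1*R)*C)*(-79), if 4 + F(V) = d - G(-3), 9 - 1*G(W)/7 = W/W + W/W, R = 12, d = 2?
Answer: 948/29 ≈ 32.690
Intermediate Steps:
G(W) = 49 (G(W) = 63 - 7*(W/W + W/W) = 63 - 7*(1 + 1) = 63 - 7*2 = 63 - 14 = 49)
F(V) = -51 (F(V) = -4 + (2 - 1*49) = -4 + (2 - 49) = -4 - 47 = -51)
C = -1/29 (C = 1/(22 - 51) = 1/(-29) = -1/29 ≈ -0.034483)
((1*R)*C)*(-79) = ((1*12)*(-1/29))*(-79) = (12*(-1/29))*(-79) = -12/29*(-79) = 948/29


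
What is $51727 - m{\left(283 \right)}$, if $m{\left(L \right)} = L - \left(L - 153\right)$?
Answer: $51574$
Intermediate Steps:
$m{\left(L \right)} = 153$ ($m{\left(L \right)} = L - \left(L - 153\right) = L - \left(-153 + L\right) = 153$)
$51727 - m{\left(283 \right)} = 51727 - 153 = 51574$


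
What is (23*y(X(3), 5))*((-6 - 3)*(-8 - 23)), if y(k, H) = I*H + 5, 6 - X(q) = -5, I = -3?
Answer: -64170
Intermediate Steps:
X(q) = 11 (X(q) = 6 - 1*(-5) = 6 + 5 = 11)
y(k, H) = 5 - 3*H (y(k, H) = -3*H + 5 = 5 - 3*H)
(23*y(X(3), 5))*((-6 - 3)*(-8 - 23)) = (23*(5 - 3*5))*((-6 - 3)*(-8 - 23)) = (23*(5 - 15))*(-9*(-31)) = (23*(-10))*279 = -230*279 = -64170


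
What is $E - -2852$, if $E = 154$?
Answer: $3006$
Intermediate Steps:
$E - -2852 = 154 - -2852 = 154 + 2852 = 3006$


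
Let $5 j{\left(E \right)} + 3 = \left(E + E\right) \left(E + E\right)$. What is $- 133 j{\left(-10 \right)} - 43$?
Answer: $- \frac{53016}{5} \approx -10603.0$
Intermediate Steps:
$j{\left(E \right)} = - \frac{3}{5} + \frac{4 E^{2}}{5}$ ($j{\left(E \right)} = - \frac{3}{5} + \frac{\left(E + E\right) \left(E + E\right)}{5} = - \frac{3}{5} + \frac{2 E 2 E}{5} = - \frac{3}{5} + \frac{4 E^{2}}{5}$)
$- 133 j{\left(-10 \right)} - 43 = - 133 \left(- \frac{3}{5} + \frac{4 \left(-10\right)^{2}}{5}\right) - 43 = - 133 \left(- \frac{3}{5} + \frac{4}{5} \cdot 100\right) - 43 = - 133 \left(- \frac{3}{5} + 80\right) - 43 = \left(-133\right) \frac{397}{5} - 43 = - \frac{52801}{5} - 43 = - \frac{53016}{5}$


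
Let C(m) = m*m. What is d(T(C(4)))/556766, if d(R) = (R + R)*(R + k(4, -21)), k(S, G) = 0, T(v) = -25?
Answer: 625/278383 ≈ 0.0022451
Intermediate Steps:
C(m) = m²
d(R) = 2*R² (d(R) = (R + R)*(R + 0) = (2*R)*R = 2*R²)
d(T(C(4)))/556766 = (2*(-25)²)/556766 = (2*625)*(1/556766) = 1250*(1/556766) = 625/278383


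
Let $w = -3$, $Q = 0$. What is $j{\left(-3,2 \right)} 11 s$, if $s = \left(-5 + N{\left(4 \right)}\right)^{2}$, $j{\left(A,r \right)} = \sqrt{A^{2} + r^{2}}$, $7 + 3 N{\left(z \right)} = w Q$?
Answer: $\frac{5324 \sqrt{13}}{9} \approx 2132.9$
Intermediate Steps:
$N{\left(z \right)} = - \frac{7}{3}$ ($N{\left(z \right)} = - \frac{7}{3} + \frac{\left(-3\right) 0}{3} = - \frac{7}{3} + \frac{1}{3} \cdot 0 = - \frac{7}{3} + 0 = - \frac{7}{3}$)
$s = \frac{484}{9}$ ($s = \left(-5 - \frac{7}{3}\right)^{2} = \left(- \frac{22}{3}\right)^{2} = \frac{484}{9} \approx 53.778$)
$j{\left(-3,2 \right)} 11 s = \sqrt{\left(-3\right)^{2} + 2^{2}} \cdot 11 \cdot \frac{484}{9} = \sqrt{9 + 4} \cdot 11 \cdot \frac{484}{9} = \sqrt{13} \cdot 11 \cdot \frac{484}{9} = 11 \sqrt{13} \cdot \frac{484}{9} = \frac{5324 \sqrt{13}}{9}$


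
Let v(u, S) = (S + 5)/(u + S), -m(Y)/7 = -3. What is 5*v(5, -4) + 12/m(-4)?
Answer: 39/7 ≈ 5.5714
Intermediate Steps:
m(Y) = 21 (m(Y) = -7*(-3) = 21)
v(u, S) = (5 + S)/(S + u)
5*v(5, -4) + 12/m(-4) = 5*((5 - 4)/(-4 + 5)) + 12/21 = 5*(1/1) + 12*(1/21) = 5*(1*1) + 4/7 = 5*1 + 4/7 = 5 + 4/7 = 39/7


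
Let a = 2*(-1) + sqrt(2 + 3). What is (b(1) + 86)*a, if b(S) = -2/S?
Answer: -168 + 84*sqrt(5) ≈ 19.830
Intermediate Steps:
a = -2 + sqrt(5) ≈ 0.23607
(b(1) + 86)*a = (-2/1 + 86)*(-2 + sqrt(5)) = (-2*1 + 86)*(-2 + sqrt(5)) = (-2 + 86)*(-2 + sqrt(5)) = 84*(-2 + sqrt(5)) = -168 + 84*sqrt(5)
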